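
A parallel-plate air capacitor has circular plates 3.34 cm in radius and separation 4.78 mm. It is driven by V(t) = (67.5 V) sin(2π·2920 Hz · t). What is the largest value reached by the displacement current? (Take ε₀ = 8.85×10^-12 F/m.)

8.04×10^-6 A

The displacement current equals the conduction current C dV/dt, which peaks at C V₀ ω.
With C = ε₀A/d = (8.85×10^-12)(3.505×10^-3)/(4.78×10^-3) = 6.489×10^-12 F and ω = 2πf = 1.835×10^4 rad/s, I_d,max = (6.489×10^-12)(67.5)(1.835×10^4) = 8.04×10^-6 A.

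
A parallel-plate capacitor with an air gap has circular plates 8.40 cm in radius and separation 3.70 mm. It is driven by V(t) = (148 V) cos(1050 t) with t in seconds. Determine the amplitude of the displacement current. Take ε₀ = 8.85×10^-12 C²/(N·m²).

The displacement current equals the conduction current C dV/dt, which peaks at C V₀ ω.
With C = ε₀A/d = (8.85×10^-12)(0.02217)/(3.70×10^-3) = 5.303×10^-11 F and ω = 1050 rad/s, I_d,max = (5.303×10^-11)(148)(1050) = 8.24×10^-6 A.

8.24×10^-6 A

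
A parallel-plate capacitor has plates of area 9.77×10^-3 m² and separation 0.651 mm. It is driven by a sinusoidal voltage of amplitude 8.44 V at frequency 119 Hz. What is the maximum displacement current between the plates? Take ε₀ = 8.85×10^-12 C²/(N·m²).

8.38×10^-7 A

C = ε₀A/d = (8.85×10^-12)(9.77×10^-3)/(6.51×10^-4) = 1.328×10^-10 F; ω = 2πf = 747.7 rad/s.
I_d = C dV/dt, so |I_d|_max = C V₀ ω = (1.328×10^-10)(8.44)(747.7) = 8.38×10^-7 A.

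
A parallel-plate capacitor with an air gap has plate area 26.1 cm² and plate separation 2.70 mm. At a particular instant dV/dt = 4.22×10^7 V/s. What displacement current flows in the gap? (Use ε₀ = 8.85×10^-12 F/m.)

3.61×10^-4 A

The field between the plates is E = V/d, so dE/dt = (4.22×10^7)/(2.70×10^-3 m) = 1.563×10^10 V/(m·s).
I_d = ε₀ A (dE/dt) = (8.85×10^-12)(2.61×10^-3)(1.563×10^10) = 3.61×10^-4 A.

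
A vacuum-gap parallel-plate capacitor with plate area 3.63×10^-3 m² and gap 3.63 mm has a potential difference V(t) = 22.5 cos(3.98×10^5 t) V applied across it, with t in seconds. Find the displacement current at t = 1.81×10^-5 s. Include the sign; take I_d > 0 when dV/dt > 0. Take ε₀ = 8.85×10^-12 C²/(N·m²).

-6.31×10^-5 A

C = ε₀A/d = (8.85×10^-12)(3.63×10^-3)/(3.63×10^-3) = 8.850×10^-12 F. dV/dt = V₀ω·−sin(ωt); at ωt = 7.2038 rad this factor is -0.7960.
I_d = C dV/dt = (8.850×10^-12)(22.5)(3.98×10^5)(-0.7960) = -6.31×10^-5 A.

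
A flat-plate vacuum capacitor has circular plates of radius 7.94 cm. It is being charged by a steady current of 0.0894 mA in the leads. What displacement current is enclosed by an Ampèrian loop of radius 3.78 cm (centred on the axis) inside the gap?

By continuity the displacement current in the gap matches the conduction current: I_d = 8.94×10^-5 A.
Through an area πr² the displacement current is I_d·(πr²/πR²) = I_d (r/R)² = 2.03×10^-5 A.

2.03×10^-5 A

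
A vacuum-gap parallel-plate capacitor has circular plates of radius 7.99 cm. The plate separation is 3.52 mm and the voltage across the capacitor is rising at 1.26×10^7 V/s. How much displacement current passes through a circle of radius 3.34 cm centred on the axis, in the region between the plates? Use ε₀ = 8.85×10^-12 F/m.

1.11×10^-4 A

With E = V/d, dE/dt = 3.580×10^9 V/(m·s) and πR² = 0.02006 m², giving I_d = ε₀ πR² dE/dt = 6.356×10^-4 A.
Through an area πr² the displacement current is I_d·(πr²/πR²) = I_d (r/R)² = 1.11×10^-4 A.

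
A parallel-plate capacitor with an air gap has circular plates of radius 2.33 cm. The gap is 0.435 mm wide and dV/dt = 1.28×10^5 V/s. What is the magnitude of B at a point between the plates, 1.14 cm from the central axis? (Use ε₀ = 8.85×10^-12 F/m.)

1.87×10^-11 T

With E = V/d, dE/dt = 2.943×10^8 V/(m·s) and πR² = 1.706×10^-3 m², giving I_d = ε₀ πR² dE/dt = 4.443×10^-6 A.
An Ampèrian loop of radius r encloses a fraction (r/R)² of I_d. Then B·2πr = μ₀ I_d (r/R)², giving B = μ₀ I_d r/(2πR²) = 1.87×10^-11 T.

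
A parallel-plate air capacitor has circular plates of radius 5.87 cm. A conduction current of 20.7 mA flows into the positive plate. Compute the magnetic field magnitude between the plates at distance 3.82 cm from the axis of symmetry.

Between the plates the displacement current equals the wire current: I_d = 20.7 mA = 0.0207 A.
∮B·dl = μ₀ I_d,enc with I_d,enc = I_d r²/R² = 8.766×10^-3 A; so B = μ₀ I_d,enc/(2πr) = 4.59×10^-8 T.

4.59×10^-8 T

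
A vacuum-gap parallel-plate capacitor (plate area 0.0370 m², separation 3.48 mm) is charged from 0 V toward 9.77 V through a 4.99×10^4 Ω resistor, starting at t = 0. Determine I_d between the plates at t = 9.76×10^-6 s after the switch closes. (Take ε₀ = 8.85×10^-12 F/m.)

2.45×10^-5 A

C = ε₀A/d = (8.85×10^-12)(0.0370)/(3.48×10^-3) = 9.409×10^-11 F and τ = RC = 4.695×10^-6 s. I_d in the gap equals the RC charging current.
I_d(t) = (V₀/R) e^(−t/τ) = 1.958×10^-4 · e^(−2.079) = 2.45×10^-5 A.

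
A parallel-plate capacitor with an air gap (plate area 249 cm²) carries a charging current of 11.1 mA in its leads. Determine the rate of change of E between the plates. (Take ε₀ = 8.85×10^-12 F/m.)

The displacement current between the plates equals the conduction current, I_d = 11.1 mA.
Inverting I_d = ε₀ A dE/dt gives dE/dt = 0.0111 / (8.85×10^-12 · 0.0249) = 5.04×10^10 V/(m·s).

5.04×10^10 V/(m·s)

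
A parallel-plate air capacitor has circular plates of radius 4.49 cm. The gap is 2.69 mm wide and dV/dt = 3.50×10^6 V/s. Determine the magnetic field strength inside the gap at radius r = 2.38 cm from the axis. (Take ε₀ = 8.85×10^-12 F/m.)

1.72×10^-10 T

I_d = C dV/dt with C = ε₀πR²/d = 2.084×10^-11 F, so I_d = (2.084×10^-11)(3.50×10^6) = 7.294×10^-5 A.
For r < R the Ampère–Maxwell law gives B(2πr) = μ₀ I_d (r²/R²), so B = μ₀ I_d r/(2πR²) = (4π×10^-7)(7.294×10^-5)(0.0238)/(2π·0.0449²) = 1.72×10^-10 T.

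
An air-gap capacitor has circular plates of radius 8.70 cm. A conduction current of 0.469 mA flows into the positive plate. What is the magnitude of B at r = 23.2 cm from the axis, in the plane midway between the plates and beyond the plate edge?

4.04×10^-10 T

Between the plates the displacement current equals the wire current: I_d = 0.469 mA = 4.69×10^-4 A.
For r ≥ R the full I_d is enclosed: B = μ₀ I_d/(2πr) = (4π×10^-7)(4.69×10^-4)/(2π·0.232) = 4.04×10^-10 T.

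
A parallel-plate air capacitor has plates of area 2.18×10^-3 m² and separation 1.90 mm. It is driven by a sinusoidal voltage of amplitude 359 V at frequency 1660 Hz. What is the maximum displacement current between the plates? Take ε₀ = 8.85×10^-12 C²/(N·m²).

3.80×10^-5 A

(dE/dt)_max = V₀ω/d = 1.971×10^9 V/(m·s); ω = 2πf = 1.043×10^4 rad/s.
I_d,max = ε₀ A (dE/dt)_max = (8.85×10^-12)(2.18×10^-3)(1.971×10^9) = 3.80×10^-5 A.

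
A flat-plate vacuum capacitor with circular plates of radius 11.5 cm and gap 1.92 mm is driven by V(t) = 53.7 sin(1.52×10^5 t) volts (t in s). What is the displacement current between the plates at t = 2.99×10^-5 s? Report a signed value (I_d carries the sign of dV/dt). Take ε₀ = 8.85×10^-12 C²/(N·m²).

-2.61×10^-4 A

dV/dt = (53.7)(1.52×10^5)·cos(4.5448) = -1.362×10^6 V/s.
I_d = C dV/dt with C = ε₀A/d = (8.85×10^-12)(0.04155)/(1.92×10^-3) = 1.915×10^-10 F, so I_d = (1.915×10^-10)(-1.362×10^6) = -2.61×10^-4 A.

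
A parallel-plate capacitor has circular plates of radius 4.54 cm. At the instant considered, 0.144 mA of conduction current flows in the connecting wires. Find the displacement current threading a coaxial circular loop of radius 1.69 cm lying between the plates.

Between the plates the displacement current equals the wire current: I_d = 0.144 mA = 1.44×10^-4 A.
Through an area πr² the displacement current is I_d·(πr²/πR²) = I_d (r/R)² = 2.00×10^-5 A.

2.00×10^-5 A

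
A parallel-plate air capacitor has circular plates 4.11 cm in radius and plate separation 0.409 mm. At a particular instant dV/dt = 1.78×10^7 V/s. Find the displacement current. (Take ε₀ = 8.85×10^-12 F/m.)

C = ε₀A/d = (8.85×10^-12)(5.307×10^-3)/(4.09×10^-4) = 1.148×10^-10 F.
I_d = C dV/dt = (1.148×10^-10)(1.78×10^7) = 2.04×10^-3 A.

2.04×10^-3 A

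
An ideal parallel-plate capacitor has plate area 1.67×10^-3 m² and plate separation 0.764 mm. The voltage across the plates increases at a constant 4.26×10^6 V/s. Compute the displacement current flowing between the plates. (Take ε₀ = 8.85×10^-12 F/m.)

8.24×10^-5 A

The field between the plates is E = V/d, so dE/dt = (4.26×10^6)/(7.64×10^-4 m) = 5.576×10^9 V/(m·s).
I_d = ε₀ A (dE/dt) = (8.85×10^-12)(1.67×10^-3)(5.576×10^9) = 8.24×10^-5 A.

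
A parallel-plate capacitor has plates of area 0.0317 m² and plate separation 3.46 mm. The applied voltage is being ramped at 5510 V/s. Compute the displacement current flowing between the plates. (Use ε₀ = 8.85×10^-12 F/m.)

4.47×10^-7 A

The field between the plates is E = V/d, so dE/dt = (5510)/(3.46×10^-3 m) = 1.592×10^6 V/(m·s).
I_d = ε₀ A (dE/dt) = (8.85×10^-12)(0.0317)(1.592×10^6) = 4.47×10^-7 A.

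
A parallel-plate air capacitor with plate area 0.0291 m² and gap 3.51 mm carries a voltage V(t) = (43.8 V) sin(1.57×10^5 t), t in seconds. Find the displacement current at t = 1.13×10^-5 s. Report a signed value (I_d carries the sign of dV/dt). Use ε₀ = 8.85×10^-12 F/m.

dV/dt = (43.8)(1.57×10^5)·cos(1.7741) = -1.388×10^6 V/s.
I_d = C dV/dt with C = ε₀A/d = (8.85×10^-12)(0.0291)/(3.51×10^-3) = 7.337×10^-11 F, so I_d = (7.337×10^-11)(-1.388×10^6) = -1.02×10^-4 A.

-1.02×10^-4 A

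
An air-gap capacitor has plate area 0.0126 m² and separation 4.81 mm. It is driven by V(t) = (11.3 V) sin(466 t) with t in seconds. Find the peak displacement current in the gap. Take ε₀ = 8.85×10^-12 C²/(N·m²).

C = ε₀A/d = (8.85×10^-12)(0.0126)/(4.81×10^-3) = 2.318×10^-11 F; ω = 466 rad/s.
I_d = C dV/dt, so |I_d|_max = C V₀ ω = (2.318×10^-11)(11.3)(466) = 1.22×10^-7 A.

1.22×10^-7 A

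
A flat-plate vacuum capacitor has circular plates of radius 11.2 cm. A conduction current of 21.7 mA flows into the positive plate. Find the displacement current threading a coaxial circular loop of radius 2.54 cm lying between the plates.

By continuity the displacement current in the gap matches the conduction current: I_d = 0.0217 A.
Since J_d is uniform, the enclosed fraction is (r/R)² = 0.05143, giving I_d,enc = 1.12×10^-3 A.

1.12×10^-3 A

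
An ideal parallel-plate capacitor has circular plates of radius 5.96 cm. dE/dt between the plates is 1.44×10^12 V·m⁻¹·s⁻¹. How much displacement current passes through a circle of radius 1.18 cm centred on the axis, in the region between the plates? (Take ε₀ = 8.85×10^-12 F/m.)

I_d = ε₀ dΦ_E/dt = ε₀ πR² (dE/dt) = (8.85×10^-12)(0.01116)(1.44×10^12) = 0.1422 A through the full plate area.
The field is uniform, so I_d,enc = I_d (r/R)² = (0.1422)(1.18/5.96)² = 5.57×10^-3 A.

5.57×10^-3 A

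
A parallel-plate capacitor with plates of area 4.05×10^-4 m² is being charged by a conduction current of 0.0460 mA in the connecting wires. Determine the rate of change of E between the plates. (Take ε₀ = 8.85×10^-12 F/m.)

1.28×10^10 V/(m·s)

The displacement current between the plates equals the conduction current, I_d = 0.0460 mA.
Since I_d = ε₀ A dE/dt, dE/dt = I_d/(ε₀A) = (4.60×10^-5)/((8.85×10^-12)(4.05×10^-4)) = 1.28×10^10 V/(m·s).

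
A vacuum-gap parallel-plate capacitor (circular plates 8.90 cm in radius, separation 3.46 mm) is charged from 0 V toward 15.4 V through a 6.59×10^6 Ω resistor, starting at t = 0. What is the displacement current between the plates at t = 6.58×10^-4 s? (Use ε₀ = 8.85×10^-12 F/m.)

C = ε₀A/d = (8.85×10^-12)(0.02488)/(3.46×10^-3) = 6.364×10^-11 F and τ = RC = 4.194×10^-4 s. I_d in the gap equals the RC charging current.
I_d(t) = (V₀/R) e^(−t/τ) = 2.337×10^-6 · e^(−1.569) = 4.87×10^-7 A.

4.87×10^-7 A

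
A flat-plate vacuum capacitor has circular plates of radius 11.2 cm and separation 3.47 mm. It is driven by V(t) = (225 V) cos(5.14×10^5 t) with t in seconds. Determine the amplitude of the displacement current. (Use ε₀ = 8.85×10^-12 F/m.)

0.0116 A

(dE/dt)_max = V₀ω/d = 3.333×10^10 V/(m·s); ω = 5.14×10^5 rad/s.
I_d,max = ε₀ A (dE/dt)_max = (8.85×10^-12)(0.03941)(3.333×10^10) = 0.0116 A.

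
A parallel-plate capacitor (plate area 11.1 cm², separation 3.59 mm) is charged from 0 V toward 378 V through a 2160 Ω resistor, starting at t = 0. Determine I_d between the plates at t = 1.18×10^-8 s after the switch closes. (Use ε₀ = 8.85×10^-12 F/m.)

0.0238 A

C = ε₀A/d = (8.85×10^-12)(1.11×10^-3)/(3.59×10^-3) = 2.736×10^-12 F and τ = RC = 5.910×10^-9 s. I_d in the gap equals the RC charging current.
I_d(t) = (V₀/R) e^(−t/τ) = 0.1750 · e^(−1.997) = 0.0238 A.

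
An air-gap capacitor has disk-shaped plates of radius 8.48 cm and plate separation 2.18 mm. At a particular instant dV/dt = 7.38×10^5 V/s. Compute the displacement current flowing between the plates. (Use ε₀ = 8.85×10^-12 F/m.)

6.77×10^-5 A

The field between the plates is E = V/d, so dE/dt = (7.38×10^5)/(2.18×10^-3 m) = 3.385×10^8 V/(m·s).
I_d = ε₀ A (dE/dt) = (8.85×10^-12)(0.02259)(3.385×10^8) = 6.77×10^-5 A.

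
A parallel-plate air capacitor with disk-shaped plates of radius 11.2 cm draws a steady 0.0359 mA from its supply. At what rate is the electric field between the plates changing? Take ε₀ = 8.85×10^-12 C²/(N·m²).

1.03×10^8 V/(m·s)

Charge continuity gives I_d = I = 3.59×10^-5 A between the plates.
Then dE/dt = I_d/(ε₀A) = 1.03×10^8 V/(m·s).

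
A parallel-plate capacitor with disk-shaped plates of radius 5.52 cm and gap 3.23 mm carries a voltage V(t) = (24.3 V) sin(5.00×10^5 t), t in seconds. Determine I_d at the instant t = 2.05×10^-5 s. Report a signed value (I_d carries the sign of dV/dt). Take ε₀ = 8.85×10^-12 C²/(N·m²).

dV/dt = (24.3)(5.00×10^5)·cos(10.25) = -8.242×10^6 V/s.
I_d = C dV/dt with C = ε₀A/d = (8.85×10^-12)(9.573×10^-3)/(3.23×10^-3) = 2.623×10^-11 F, so I_d = (2.623×10^-11)(-8.242×10^6) = -2.16×10^-4 A.

-2.16×10^-4 A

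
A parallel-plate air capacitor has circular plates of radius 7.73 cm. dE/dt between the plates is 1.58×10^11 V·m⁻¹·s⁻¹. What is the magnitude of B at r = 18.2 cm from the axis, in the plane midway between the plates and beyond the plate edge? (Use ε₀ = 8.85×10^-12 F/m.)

Through the whole plate area (πR² = 0.01877 m²), I_d = ε₀ πR² dE/dt = 0.02625 A.
With r > R the enclosed displacement current is the full I_d; B = μ₀ I_d / (2πr) = 2.88×10^-8 T.

2.88×10^-8 T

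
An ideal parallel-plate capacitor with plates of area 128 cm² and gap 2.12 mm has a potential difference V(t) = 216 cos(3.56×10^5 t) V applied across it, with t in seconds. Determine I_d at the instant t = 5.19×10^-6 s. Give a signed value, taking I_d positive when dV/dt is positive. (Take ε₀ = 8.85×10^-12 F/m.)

C = ε₀A/d = (8.85×10^-12)(0.0128)/(2.12×10^-3) = 5.343×10^-11 F. dV/dt = V₀ω·−sin(ωt); at ωt = 1.84764 rad this factor is -0.9619.
I_d = C dV/dt = (5.343×10^-11)(216)(3.56×10^5)(-0.9619) = -3.95×10^-3 A.

-3.95×10^-3 A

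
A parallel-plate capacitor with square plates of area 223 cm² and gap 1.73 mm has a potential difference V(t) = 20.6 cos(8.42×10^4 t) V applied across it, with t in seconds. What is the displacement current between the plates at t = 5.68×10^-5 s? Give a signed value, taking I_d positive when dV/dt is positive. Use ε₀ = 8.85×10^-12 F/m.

dV/dt = (20.6)(8.42×10^4)·−sin(4.78256) = 1.730×10^6 V/s.
I_d = C dV/dt with C = ε₀A/d = (8.85×10^-12)(0.0223)/(1.73×10^-3) = 1.141×10^-10 F, so I_d = (1.141×10^-10)(1.730×10^6) = 1.97×10^-4 A.

1.97×10^-4 A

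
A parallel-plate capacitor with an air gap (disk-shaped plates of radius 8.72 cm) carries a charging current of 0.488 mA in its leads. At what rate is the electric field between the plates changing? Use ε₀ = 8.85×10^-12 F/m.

2.31×10^9 V/(m·s)

Charge continuity gives I_d = I = 4.88×10^-4 A between the plates.
Then dE/dt = I_d/(ε₀A) = 2.31×10^9 V/(m·s).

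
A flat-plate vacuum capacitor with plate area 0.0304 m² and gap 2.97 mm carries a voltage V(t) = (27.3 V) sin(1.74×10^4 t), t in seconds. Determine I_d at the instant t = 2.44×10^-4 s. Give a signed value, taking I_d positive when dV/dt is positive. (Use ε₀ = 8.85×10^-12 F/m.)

dV/dt = (27.3)(1.74×10^4)·cos(4.2456) = -2.138×10^5 V/s.
I_d = C dV/dt with C = ε₀A/d = (8.85×10^-12)(0.0304)/(2.97×10^-3) = 9.059×10^-11 F, so I_d = (9.059×10^-11)(-2.138×10^5) = -1.94×10^-5 A.

-1.94×10^-5 A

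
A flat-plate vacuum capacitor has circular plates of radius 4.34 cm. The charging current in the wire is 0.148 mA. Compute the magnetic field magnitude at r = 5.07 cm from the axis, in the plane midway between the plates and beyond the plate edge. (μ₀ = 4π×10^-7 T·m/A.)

Between the plates the displacement current equals the wire current: I_d = 0.148 mA = 1.48×10^-4 A.
For r ≥ R the full I_d is enclosed: B = μ₀ I_d/(2πr) = (4π×10^-7)(1.48×10^-4)/(2π·0.0507) = 5.84×10^-10 T.

5.84×10^-10 T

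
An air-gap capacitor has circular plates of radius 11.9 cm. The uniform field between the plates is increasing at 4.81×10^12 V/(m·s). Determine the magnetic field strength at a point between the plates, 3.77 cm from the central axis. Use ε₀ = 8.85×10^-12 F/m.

1.01×10^-6 T

Total displacement current: I_d = ε₀(πR²)(dE/dt) = (8.85×10^-12)(0.04449)(4.81×10^12) = 1.894 A.
An Ampèrian loop of radius r encloses a fraction (r/R)² of I_d. Then B·2πr = μ₀ I_d (r/R)², giving B = μ₀ I_d r/(2πR²) = 1.01×10^-6 T.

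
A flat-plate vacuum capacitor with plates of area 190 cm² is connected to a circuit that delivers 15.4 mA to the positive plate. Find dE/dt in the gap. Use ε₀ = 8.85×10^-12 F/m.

By continuity, I_d in the gap equals the 15.4 mA flowing in the wire.
Inverting I_d = ε₀ A dE/dt gives dE/dt = 0.0154 / (8.85×10^-12 · 0.0190) = 9.16×10^10 V/(m·s).

9.16×10^10 V/(m·s)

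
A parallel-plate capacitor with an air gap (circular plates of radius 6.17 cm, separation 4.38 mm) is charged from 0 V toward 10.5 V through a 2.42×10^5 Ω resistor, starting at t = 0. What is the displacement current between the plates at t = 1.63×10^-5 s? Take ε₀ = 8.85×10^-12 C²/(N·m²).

With C = ε₀A/d = (8.85×10^-12)(0.01196)/(4.38×10^-3) = 2.417×10^-11 F, the time constant is τ = RC = 5.849×10^-6 s, so t/τ = 2.787 and e^(−t/τ) = 0.06161.
I_d = I_cond = (V₀/R) e^(−t/τ) = (4.339×10^-5)(0.06161) = 2.67×10^-6 A.

2.67×10^-6 A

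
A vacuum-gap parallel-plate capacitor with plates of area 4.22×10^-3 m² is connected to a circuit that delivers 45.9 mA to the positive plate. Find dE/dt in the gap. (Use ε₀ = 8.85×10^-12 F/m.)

The displacement current between the plates equals the conduction current, I_d = 45.9 mA.
Inverting I_d = ε₀ A dE/dt gives dE/dt = 0.0459 / (8.85×10^-12 · 4.22×10^-3) = 1.23×10^12 V/(m·s).

1.23×10^12 V/(m·s)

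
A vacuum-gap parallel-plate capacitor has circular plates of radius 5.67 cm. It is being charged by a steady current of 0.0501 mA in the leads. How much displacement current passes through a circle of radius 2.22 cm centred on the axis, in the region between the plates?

Between the plates the displacement current equals the wire current: I_d = 0.0501 mA = 5.01×10^-5 A.
Since J_d is uniform, the enclosed fraction is (r/R)² = 0.1533, giving I_d,enc = 7.68×10^-6 A.

7.68×10^-6 A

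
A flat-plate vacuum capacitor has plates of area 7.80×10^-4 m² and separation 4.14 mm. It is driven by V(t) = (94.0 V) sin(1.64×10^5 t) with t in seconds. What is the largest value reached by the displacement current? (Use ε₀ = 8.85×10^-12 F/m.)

2.57×10^-5 A

(dE/dt)_max = V₀ω/d = 3.724×10^9 V/(m·s); ω = 1.64×10^5 rad/s.
I_d,max = ε₀ A (dE/dt)_max = (8.85×10^-12)(7.80×10^-4)(3.724×10^9) = 2.57×10^-5 A.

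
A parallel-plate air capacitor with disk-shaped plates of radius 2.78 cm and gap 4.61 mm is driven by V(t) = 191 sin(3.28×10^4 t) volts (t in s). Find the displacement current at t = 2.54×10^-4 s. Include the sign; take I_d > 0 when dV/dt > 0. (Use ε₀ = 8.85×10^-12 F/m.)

-1.34×10^-5 A

dE/dt = (V₀ω/d)·cos(ωt) with ωt = 8.3312 rad: (191)(3.28×10^4)(-0.4593)/(4.61×10^-3) = -6.242×10^8 V/(m·s).
I_d = ε₀ A dE/dt = (8.85×10^-12)(2.428×10^-3)(-6.242×10^8) = -1.34×10^-5 A.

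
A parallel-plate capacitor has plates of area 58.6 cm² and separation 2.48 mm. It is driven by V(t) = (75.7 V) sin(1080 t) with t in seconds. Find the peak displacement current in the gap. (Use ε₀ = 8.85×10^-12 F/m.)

The displacement current equals the conduction current C dV/dt, which peaks at C V₀ ω.
With C = ε₀A/d = (8.85×10^-12)(5.86×10^-3)/(2.48×10^-3) = 2.091×10^-11 F and ω = 1080 rad/s, I_d,max = (2.091×10^-11)(75.7)(1080) = 1.71×10^-6 A.

1.71×10^-6 A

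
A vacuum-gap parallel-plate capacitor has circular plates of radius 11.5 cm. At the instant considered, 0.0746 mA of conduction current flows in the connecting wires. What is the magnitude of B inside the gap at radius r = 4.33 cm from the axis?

4.88×10^-11 T

By continuity the displacement current in the gap matches the conduction current: I_d = 7.46×10^-5 A.
An Ampèrian loop of radius r encloses a fraction (r/R)² of I_d. Then B·2πr = μ₀ I_d (r/R)², giving B = μ₀ I_d r/(2πR²) = 4.88×10^-11 T.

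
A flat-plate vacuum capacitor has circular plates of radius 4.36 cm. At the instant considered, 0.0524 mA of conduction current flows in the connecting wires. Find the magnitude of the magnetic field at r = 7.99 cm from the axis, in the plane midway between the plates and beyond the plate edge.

1.31×10^-10 T

Between the plates the displacement current equals the wire current: I_d = 0.0524 mA = 5.24×10^-5 A.
For r ≥ R the full I_d is enclosed: B = μ₀ I_d/(2πr) = (4π×10^-7)(5.24×10^-5)/(2π·0.0799) = 1.31×10^-10 T.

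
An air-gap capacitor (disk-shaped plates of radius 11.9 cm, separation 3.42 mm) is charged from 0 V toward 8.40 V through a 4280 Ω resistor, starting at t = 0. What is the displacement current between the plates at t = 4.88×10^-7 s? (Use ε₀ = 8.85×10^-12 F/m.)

C = ε₀A/d = (8.85×10^-12)(0.04449)/(3.42×10^-3) = 1.151×10^-10 F, so τ = RC = 4.926×10^-7 s.
The conduction current is I(t) = (V₀/R) e^(−t/τ), and the displacement current between the plates equals it.
t/τ = 0.9907; I_d = (8.40/4280) · e^(−0.9907) = (1.963×10^-3)(0.3713) = 7.29×10^-4 A.

7.29×10^-4 A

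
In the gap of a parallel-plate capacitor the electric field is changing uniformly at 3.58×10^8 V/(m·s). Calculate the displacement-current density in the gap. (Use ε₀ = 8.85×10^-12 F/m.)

J_d = ε₀ ∂E/∂t, so J_d = 3.17×10^-3 A/m².

3.17×10^-3 A/m²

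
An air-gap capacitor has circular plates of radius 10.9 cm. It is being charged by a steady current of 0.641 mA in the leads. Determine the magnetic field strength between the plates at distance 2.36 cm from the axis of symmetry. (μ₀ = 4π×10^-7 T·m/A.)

No conduction current crosses the gap, so I_d there equals the 6.41×10^-4 A in the leads.
An Ampèrian loop of radius r encloses a fraction (r/R)² of I_d. Then B·2πr = μ₀ I_d (r/R)², giving B = μ₀ I_d r/(2πR²) = 2.55×10^-10 T.

2.55×10^-10 T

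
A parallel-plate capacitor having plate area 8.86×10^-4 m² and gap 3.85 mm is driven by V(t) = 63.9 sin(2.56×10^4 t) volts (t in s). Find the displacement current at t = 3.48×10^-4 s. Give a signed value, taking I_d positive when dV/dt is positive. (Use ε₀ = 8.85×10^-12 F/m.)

dV/dt = (63.9)(2.56×10^4)·cos(8.9088) = -1.423×10^6 V/s.
I_d = C dV/dt with C = ε₀A/d = (8.85×10^-12)(8.86×10^-4)/(3.85×10^-3) = 2.037×10^-12 F, so I_d = (2.037×10^-12)(-1.423×10^6) = -2.90×10^-6 A.

-2.90×10^-6 A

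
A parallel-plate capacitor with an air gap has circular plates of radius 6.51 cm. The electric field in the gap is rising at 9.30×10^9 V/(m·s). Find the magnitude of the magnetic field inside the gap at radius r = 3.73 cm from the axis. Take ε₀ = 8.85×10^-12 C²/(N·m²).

Total displacement current: I_d = ε₀(πR²)(dE/dt) = (8.85×10^-12)(0.01331)(9.30×10^9) = 1.095×10^-3 A.
For r < R the Ampère–Maxwell law gives B(2πr) = μ₀ I_d (r²/R²), so B = μ₀ I_d r/(2πR²) = (4π×10^-7)(1.095×10^-3)(0.0373)/(2π·0.0651²) = 1.93×10^-9 T.

1.93×10^-9 T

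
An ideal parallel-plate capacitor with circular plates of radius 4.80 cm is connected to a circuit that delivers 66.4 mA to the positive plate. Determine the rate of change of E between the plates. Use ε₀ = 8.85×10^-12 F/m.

1.04×10^12 V/(m·s)

The displacement current between the plates equals the conduction current, I_d = 66.4 mA.
Since I_d = ε₀ A dE/dt, dE/dt = I_d/(ε₀A) = (0.0664)/((8.85×10^-12)(7.238×10^-3)) = 1.04×10^12 V/(m·s).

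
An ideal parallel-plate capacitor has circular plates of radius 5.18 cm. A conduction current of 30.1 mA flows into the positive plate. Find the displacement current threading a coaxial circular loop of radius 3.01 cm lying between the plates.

0.0102 A

Between the plates the displacement current equals the wire current: I_d = 30.1 mA = 0.0301 A.
Since J_d is uniform, the enclosed fraction is (r/R)² = 0.3377, giving I_d,enc = 0.0102 A.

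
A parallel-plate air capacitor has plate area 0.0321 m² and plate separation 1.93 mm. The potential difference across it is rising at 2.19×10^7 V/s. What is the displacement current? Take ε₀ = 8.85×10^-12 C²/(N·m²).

3.22×10^-3 A

The displacement current equals the charging current C dV/dt. With C = ε₀A/d = (8.85×10^-12)(0.0321)/(1.93×10^-3) = 1.472×10^-10 F, I_d = (1.472×10^-10)(2.19×10^7) = 3.22×10^-3 A.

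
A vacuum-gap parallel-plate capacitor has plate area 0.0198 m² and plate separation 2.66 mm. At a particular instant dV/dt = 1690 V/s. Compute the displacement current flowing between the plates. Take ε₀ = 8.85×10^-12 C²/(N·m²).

1.11×10^-7 A

C = ε₀A/d = (8.85×10^-12)(0.0198)/(2.66×10^-3) = 6.588×10^-11 F.
I_d = C dV/dt = (6.588×10^-11)(1690) = 1.11×10^-7 A.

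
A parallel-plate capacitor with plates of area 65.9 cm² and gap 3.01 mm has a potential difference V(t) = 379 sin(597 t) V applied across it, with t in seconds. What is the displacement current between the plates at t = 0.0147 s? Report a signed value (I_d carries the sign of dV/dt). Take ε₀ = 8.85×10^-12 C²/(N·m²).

-3.49×10^-6 A

C = ε₀A/d = (8.85×10^-12)(6.59×10^-3)/(3.01×10^-3) = 1.938×10^-11 F. dV/dt = V₀ω·cos(ωt); at ωt = 8.7759 rad this factor is -0.7968.
I_d = C dV/dt = (1.938×10^-11)(379)(597)(-0.7968) = -3.49×10^-6 A.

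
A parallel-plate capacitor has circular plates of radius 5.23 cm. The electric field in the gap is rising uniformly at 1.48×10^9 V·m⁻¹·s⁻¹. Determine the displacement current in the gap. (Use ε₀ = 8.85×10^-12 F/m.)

1.13×10^-4 A

With a uniform field, Φ_E = EA, so I_d = ε₀ A dE/dt = 1.13×10^-4 A.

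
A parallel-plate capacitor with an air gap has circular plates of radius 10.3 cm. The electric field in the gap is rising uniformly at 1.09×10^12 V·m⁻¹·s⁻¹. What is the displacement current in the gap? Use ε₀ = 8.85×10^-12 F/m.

I_d = ε₀ A (dE/dt) = (8.85×10^-12)(0.03333 m²)(1.09×10^12) = 0.322 A.

0.322 A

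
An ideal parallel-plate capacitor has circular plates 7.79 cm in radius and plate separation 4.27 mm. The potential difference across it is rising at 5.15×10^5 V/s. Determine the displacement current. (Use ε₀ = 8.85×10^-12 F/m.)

2.03×10^-5 A

E = V/d so dE/dt = (dV/dt)/d = 1.206×10^8 V/(m·s), and I_d = ε₀ A dE/dt = (8.85×10^-12)(0.01906)(1.206×10^8) = 2.03×10^-5 A.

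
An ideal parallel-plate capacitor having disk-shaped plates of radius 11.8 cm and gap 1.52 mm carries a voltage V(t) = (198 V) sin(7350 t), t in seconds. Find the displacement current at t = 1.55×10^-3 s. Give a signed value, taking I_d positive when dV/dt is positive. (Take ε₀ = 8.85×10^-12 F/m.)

1.43×10^-4 A

C = ε₀A/d = (8.85×10^-12)(0.04374)/(1.52×10^-3) = 2.547×10^-10 F. dV/dt = V₀ω·cos(ωt); at ωt = 11.3925 rad this factor is 0.3866.
I_d = C dV/dt = (2.547×10^-10)(198)(7350)(0.3866) = 1.43×10^-4 A.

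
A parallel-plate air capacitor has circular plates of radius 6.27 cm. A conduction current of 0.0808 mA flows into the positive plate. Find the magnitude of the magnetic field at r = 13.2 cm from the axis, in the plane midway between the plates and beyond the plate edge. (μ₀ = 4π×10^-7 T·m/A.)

Between the plates the displacement current equals the wire current: I_d = 0.0808 mA = 8.08×10^-5 A.
With r > R the enclosed displacement current is the full I_d; B = μ₀ I_d / (2πr) = 1.22×10^-10 T.

1.22×10^-10 T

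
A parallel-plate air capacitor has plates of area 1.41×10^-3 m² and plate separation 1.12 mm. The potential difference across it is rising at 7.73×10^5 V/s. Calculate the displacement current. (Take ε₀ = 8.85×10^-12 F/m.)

The displacement current equals the charging current C dV/dt. With C = ε₀A/d = (8.85×10^-12)(1.41×10^-3)/(1.12×10^-3) = 1.114×10^-11 F, I_d = (1.114×10^-11)(7.73×10^5) = 8.61×10^-6 A.

8.61×10^-6 A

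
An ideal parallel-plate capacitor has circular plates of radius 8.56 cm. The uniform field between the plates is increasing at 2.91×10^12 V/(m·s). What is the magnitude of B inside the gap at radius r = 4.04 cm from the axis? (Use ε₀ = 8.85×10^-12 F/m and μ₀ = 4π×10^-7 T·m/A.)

I_d = ε₀ dΦ_E/dt = ε₀ πR² (dE/dt) = (8.85×10^-12)(0.02302)(2.91×10^12) = 0.5928 A through the full plate area.
For r < R the Ampère–Maxwell law gives B(2πr) = μ₀ I_d (r²/R²), so B = μ₀ I_d r/(2πR²) = (4π×10^-7)(0.5928)(0.0404)/(2π·0.0856²) = 6.54×10^-7 T.

6.54×10^-7 T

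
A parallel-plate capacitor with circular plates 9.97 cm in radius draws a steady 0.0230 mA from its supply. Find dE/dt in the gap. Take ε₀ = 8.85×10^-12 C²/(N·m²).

8.32×10^7 V/(m·s)

By continuity, I_d in the gap equals the 0.0230 mA flowing in the wire.
Then dE/dt = I_d/(ε₀A) = 8.32×10^7 V/(m·s).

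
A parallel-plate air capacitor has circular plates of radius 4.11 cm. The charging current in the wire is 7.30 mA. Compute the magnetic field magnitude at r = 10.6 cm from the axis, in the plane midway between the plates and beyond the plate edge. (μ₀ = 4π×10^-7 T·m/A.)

By continuity the displacement current in the gap matches the conduction current: I_d = 7.30×10^-3 A.
With r > R the enclosed displacement current is the full I_d; B = μ₀ I_d / (2πr) = 1.38×10^-8 T.

1.38×10^-8 T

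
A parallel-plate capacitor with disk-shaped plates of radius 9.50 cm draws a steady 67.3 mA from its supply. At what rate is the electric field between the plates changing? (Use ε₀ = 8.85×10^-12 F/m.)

2.68×10^11 V/(m·s)

Charge continuity gives I_d = I = 0.0673 A between the plates.
Inverting I_d = ε₀ A dE/dt gives dE/dt = 0.0673 / (8.85×10^-12 · 0.02835) = 2.68×10^11 V/(m·s).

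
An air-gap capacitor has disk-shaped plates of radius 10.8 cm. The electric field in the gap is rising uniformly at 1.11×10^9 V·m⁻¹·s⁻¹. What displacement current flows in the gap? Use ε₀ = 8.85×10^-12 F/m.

3.60×10^-4 A

I_d = ε₀ A (dE/dt) = (8.85×10^-12)(0.03664 m²)(1.11×10^9) = 3.60×10^-4 A.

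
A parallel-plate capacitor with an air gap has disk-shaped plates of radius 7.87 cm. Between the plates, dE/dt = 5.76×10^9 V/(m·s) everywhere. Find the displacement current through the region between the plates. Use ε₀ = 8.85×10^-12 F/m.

With a uniform field, Φ_E = EA, so I_d = ε₀ A dE/dt = 9.92×10^-4 A.

9.92×10^-4 A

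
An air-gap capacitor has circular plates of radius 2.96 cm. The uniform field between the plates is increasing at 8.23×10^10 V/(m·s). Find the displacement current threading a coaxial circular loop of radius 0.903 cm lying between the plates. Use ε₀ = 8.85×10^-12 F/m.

Total displacement current: I_d = ε₀(πR²)(dE/dt) = (8.85×10^-12)(2.753×10^-3)(8.23×10^10) = 2.005×10^-3 A.
Since J_d is uniform, the enclosed fraction is (r/R)² = 0.09307, giving I_d,enc = 1.87×10^-4 A.

1.87×10^-4 A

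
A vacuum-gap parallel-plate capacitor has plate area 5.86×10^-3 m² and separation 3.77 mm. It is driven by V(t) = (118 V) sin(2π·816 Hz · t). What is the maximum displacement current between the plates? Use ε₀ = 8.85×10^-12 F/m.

The displacement current equals the conduction current C dV/dt, which peaks at C V₀ ω.
With C = ε₀A/d = (8.85×10^-12)(5.86×10^-3)/(3.77×10^-3) = 1.376×10^-11 F and ω = 2πf = 5127 rad/s, I_d,max = (1.376×10^-11)(118)(5127) = 8.32×10^-6 A.

8.32×10^-6 A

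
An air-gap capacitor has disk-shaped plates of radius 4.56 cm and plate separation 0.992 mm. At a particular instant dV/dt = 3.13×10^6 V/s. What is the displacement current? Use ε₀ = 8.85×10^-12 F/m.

1.82×10^-4 A

C = ε₀A/d = (8.85×10^-12)(6.533×10^-3)/(9.92×10^-4) = 5.828×10^-11 F.
I_d = C dV/dt = (5.828×10^-11)(3.13×10^6) = 1.82×10^-4 A.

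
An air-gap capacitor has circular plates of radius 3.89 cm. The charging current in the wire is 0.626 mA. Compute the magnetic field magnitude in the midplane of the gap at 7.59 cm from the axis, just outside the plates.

1.65×10^-9 T

No conduction current crosses the gap, so I_d there equals the 6.26×10^-4 A in the leads.
With r > R the enclosed displacement current is the full I_d; B = μ₀ I_d / (2πr) = 1.65×10^-9 T.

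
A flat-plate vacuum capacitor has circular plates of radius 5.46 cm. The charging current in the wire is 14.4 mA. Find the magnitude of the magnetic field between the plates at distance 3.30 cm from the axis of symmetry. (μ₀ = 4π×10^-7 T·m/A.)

No conduction current crosses the gap, so I_d there equals the 0.0144 A in the leads.
∮B·dl = μ₀ I_d,enc with I_d,enc = I_d r²/R² = 5.260×10^-3 A; so B = μ₀ I_d,enc/(2πr) = 3.19×10^-8 T.

3.19×10^-8 T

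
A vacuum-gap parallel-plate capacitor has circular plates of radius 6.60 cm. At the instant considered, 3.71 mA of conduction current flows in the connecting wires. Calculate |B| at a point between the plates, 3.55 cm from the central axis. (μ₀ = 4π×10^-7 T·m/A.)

6.05×10^-9 T

Between the plates the displacement current equals the wire current: I_d = 3.71 mA = 3.71×10^-3 A.
For r < R the Ampère–Maxwell law gives B(2πr) = μ₀ I_d (r²/R²), so B = μ₀ I_d r/(2πR²) = (4π×10^-7)(3.71×10^-3)(0.0355)/(2π·0.0660²) = 6.05×10^-9 T.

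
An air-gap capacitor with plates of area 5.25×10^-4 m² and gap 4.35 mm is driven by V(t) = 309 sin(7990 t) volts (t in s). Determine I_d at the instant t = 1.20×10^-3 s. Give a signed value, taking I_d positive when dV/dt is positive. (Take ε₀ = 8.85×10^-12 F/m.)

dV/dt = (309)(7990)·cos(9.588) = -2.436×10^6 V/s.
I_d = C dV/dt with C = ε₀A/d = (8.85×10^-12)(5.25×10^-4)/(4.35×10^-3) = 1.068×10^-12 F, so I_d = (1.068×10^-12)(-2.436×10^6) = -2.60×10^-6 A.

-2.60×10^-6 A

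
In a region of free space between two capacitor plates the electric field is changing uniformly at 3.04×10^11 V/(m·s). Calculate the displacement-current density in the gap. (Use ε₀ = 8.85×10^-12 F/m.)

2.69 A/m²

The displacement-current density is ε₀ ∂E/∂t = (8.85×10^-12)(3.04×10^11) = 2.69 A/m².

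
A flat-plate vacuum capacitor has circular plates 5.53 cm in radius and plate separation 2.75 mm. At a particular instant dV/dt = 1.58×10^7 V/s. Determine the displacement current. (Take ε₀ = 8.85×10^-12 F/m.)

4.89×10^-4 A

C = ε₀A/d = (8.85×10^-12)(9.607×10^-3)/(2.75×10^-3) = 3.092×10^-11 F.
I_d = C dV/dt = (3.092×10^-11)(1.58×10^7) = 4.89×10^-4 A.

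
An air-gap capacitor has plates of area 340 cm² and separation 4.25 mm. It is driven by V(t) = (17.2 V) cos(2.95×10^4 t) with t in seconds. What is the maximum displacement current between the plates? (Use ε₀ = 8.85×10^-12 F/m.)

3.59×10^-5 A

C = ε₀A/d = (8.85×10^-12)(0.0340)/(4.25×10^-3) = 7.080×10^-11 F; ω = 2.95×10^4 rad/s.
I_d = C dV/dt, so |I_d|_max = C V₀ ω = (7.080×10^-11)(17.2)(2.95×10^4) = 3.59×10^-5 A.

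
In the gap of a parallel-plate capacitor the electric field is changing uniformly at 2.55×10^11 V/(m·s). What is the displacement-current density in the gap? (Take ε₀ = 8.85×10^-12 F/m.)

The displacement-current density is ε₀ ∂E/∂t = (8.85×10^-12)(2.55×10^11) = 2.26 A/m².

2.26 A/m²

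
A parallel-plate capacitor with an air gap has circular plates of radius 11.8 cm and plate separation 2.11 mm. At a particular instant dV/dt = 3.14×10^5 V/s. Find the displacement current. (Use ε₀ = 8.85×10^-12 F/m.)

E = V/d so dE/dt = (dV/dt)/d = 1.488×10^8 V/(m·s), and I_d = ε₀ A dE/dt = (8.85×10^-12)(0.04374)(1.488×10^8) = 5.76×10^-5 A.

5.76×10^-5 A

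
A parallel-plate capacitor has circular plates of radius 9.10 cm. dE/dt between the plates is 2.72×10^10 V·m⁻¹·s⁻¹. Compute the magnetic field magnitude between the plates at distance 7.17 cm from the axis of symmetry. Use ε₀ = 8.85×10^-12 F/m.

1.08×10^-8 T

Total displacement current: I_d = ε₀(πR²)(dE/dt) = (8.85×10^-12)(0.02602)(2.72×10^10) = 6.264×10^-3 A.
∮B·dl = μ₀ I_d,enc with I_d,enc = I_d r²/R² = 3.889×10^-3 A; so B = μ₀ I_d,enc/(2πr) = 1.08×10^-8 T.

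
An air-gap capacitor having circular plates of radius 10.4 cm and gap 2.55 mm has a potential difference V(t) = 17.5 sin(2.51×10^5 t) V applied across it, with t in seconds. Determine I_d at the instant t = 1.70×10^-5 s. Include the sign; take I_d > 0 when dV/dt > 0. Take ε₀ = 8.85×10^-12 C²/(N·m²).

dE/dt = (V₀ω/d)·cos(ωt) with ωt = 4.267 rad: (17.5)(2.51×10^5)(-0.4308)/(2.55×10^-3) = -7.421×10^8 V/(m·s).
I_d = ε₀ A dE/dt = (8.85×10^-12)(0.03398)(-7.421×10^8) = -2.23×10^-4 A.

-2.23×10^-4 A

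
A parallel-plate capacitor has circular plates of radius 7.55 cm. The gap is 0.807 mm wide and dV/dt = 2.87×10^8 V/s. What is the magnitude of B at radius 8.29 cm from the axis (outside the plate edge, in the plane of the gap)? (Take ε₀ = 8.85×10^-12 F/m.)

dE/dt = (dV/dt)/d = 3.556×10^11 V/(m·s); I_d = ε₀(πR²)(dE/dt) = (8.85×10^-12)(0.01791)(3.556×10^11) = 0.05636 A.
With r > R the enclosed displacement current is the full I_d; B = μ₀ I_d / (2πr) = 1.36×10^-7 T.

1.36×10^-7 T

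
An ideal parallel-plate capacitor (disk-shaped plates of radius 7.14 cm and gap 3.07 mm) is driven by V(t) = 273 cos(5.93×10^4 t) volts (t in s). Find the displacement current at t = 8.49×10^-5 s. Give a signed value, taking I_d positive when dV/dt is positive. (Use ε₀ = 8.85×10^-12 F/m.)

dE/dt = (V₀ω/d)·−sin(ωt) with ωt = 5.03457 rad: (273)(5.93×10^4)(0.9485)/(3.07×10^-3) = 5.002×10^9 V/(m·s).
I_d = ε₀ A dE/dt = (8.85×10^-12)(0.01602)(5.002×10^9) = 7.09×10^-4 A.

7.09×10^-4 A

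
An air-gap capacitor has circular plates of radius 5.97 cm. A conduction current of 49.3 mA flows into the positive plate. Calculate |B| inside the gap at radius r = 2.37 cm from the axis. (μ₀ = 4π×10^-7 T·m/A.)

No conduction current crosses the gap, so I_d there equals the 0.0493 A in the leads.
For r < R the Ampère–Maxwell law gives B(2πr) = μ₀ I_d (r²/R²), so B = μ₀ I_d r/(2πR²) = (4π×10^-7)(0.0493)(0.0237)/(2π·0.0597²) = 6.56×10^-8 T.

6.56×10^-8 T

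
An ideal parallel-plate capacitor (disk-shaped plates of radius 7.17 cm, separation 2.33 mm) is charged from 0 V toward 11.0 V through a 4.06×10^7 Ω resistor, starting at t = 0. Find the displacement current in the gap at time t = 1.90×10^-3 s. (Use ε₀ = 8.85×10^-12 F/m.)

1.26×10^-7 A

With C = ε₀A/d = (8.85×10^-12)(0.01615)/(2.33×10^-3) = 6.134×10^-11 F, the time constant is τ = RC = 2.490×10^-3 s, so t/τ = 0.7631 and e^(−t/τ) = 0.4662.
I_d = I_cond = (V₀/R) e^(−t/τ) = (2.709×10^-7)(0.4662) = 1.26×10^-7 A.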